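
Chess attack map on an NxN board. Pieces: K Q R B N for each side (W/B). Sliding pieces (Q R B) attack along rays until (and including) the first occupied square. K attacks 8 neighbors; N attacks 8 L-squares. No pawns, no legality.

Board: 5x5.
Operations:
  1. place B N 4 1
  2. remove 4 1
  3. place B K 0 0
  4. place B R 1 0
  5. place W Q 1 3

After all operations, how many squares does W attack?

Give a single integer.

Op 1: place BN@(4,1)
Op 2: remove (4,1)
Op 3: place BK@(0,0)
Op 4: place BR@(1,0)
Op 5: place WQ@(1,3)
Per-piece attacks for W:
  WQ@(1,3): attacks (1,4) (1,2) (1,1) (1,0) (2,3) (3,3) (4,3) (0,3) (2,4) (2,2) (3,1) (4,0) (0,4) (0,2) [ray(0,-1) blocked at (1,0)]
Union (14 distinct): (0,2) (0,3) (0,4) (1,0) (1,1) (1,2) (1,4) (2,2) (2,3) (2,4) (3,1) (3,3) (4,0) (4,3)

Answer: 14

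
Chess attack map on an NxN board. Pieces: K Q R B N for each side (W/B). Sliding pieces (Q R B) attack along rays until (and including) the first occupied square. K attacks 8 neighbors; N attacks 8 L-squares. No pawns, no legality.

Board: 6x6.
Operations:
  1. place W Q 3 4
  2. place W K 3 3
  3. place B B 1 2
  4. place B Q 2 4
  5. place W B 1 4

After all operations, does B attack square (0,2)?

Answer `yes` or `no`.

Answer: yes

Derivation:
Op 1: place WQ@(3,4)
Op 2: place WK@(3,3)
Op 3: place BB@(1,2)
Op 4: place BQ@(2,4)
Op 5: place WB@(1,4)
Per-piece attacks for B:
  BB@(1,2): attacks (2,3) (3,4) (2,1) (3,0) (0,3) (0,1) [ray(1,1) blocked at (3,4)]
  BQ@(2,4): attacks (2,5) (2,3) (2,2) (2,1) (2,0) (3,4) (1,4) (3,5) (3,3) (1,5) (1,3) (0,2) [ray(1,0) blocked at (3,4); ray(-1,0) blocked at (1,4); ray(1,-1) blocked at (3,3)]
B attacks (0,2): yes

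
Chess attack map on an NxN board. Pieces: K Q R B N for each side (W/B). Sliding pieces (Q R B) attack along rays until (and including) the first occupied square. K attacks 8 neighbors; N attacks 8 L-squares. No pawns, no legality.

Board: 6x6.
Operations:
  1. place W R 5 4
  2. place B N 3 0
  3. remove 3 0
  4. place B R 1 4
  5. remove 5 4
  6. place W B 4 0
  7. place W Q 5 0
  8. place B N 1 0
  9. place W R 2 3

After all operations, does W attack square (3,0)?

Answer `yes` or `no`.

Op 1: place WR@(5,4)
Op 2: place BN@(3,0)
Op 3: remove (3,0)
Op 4: place BR@(1,4)
Op 5: remove (5,4)
Op 6: place WB@(4,0)
Op 7: place WQ@(5,0)
Op 8: place BN@(1,0)
Op 9: place WR@(2,3)
Per-piece attacks for W:
  WR@(2,3): attacks (2,4) (2,5) (2,2) (2,1) (2,0) (3,3) (4,3) (5,3) (1,3) (0,3)
  WB@(4,0): attacks (5,1) (3,1) (2,2) (1,3) (0,4)
  WQ@(5,0): attacks (5,1) (5,2) (5,3) (5,4) (5,5) (4,0) (4,1) (3,2) (2,3) [ray(-1,0) blocked at (4,0); ray(-1,1) blocked at (2,3)]
W attacks (3,0): no

Answer: no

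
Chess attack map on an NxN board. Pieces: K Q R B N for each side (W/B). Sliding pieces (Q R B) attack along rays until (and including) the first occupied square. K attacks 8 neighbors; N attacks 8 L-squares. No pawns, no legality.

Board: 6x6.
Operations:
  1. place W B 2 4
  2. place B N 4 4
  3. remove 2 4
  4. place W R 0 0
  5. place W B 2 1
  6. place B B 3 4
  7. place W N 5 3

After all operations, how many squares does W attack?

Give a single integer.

Answer: 17

Derivation:
Op 1: place WB@(2,4)
Op 2: place BN@(4,4)
Op 3: remove (2,4)
Op 4: place WR@(0,0)
Op 5: place WB@(2,1)
Op 6: place BB@(3,4)
Op 7: place WN@(5,3)
Per-piece attacks for W:
  WR@(0,0): attacks (0,1) (0,2) (0,3) (0,4) (0,5) (1,0) (2,0) (3,0) (4,0) (5,0)
  WB@(2,1): attacks (3,2) (4,3) (5,4) (3,0) (1,2) (0,3) (1,0)
  WN@(5,3): attacks (4,5) (3,4) (4,1) (3,2)
Union (17 distinct): (0,1) (0,2) (0,3) (0,4) (0,5) (1,0) (1,2) (2,0) (3,0) (3,2) (3,4) (4,0) (4,1) (4,3) (4,5) (5,0) (5,4)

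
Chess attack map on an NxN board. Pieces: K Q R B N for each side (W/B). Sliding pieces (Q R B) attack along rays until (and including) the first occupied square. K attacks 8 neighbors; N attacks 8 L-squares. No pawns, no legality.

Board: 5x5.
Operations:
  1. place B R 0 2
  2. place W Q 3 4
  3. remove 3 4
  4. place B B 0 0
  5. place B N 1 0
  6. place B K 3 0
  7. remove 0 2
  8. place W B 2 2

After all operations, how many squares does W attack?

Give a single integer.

Op 1: place BR@(0,2)
Op 2: place WQ@(3,4)
Op 3: remove (3,4)
Op 4: place BB@(0,0)
Op 5: place BN@(1,0)
Op 6: place BK@(3,0)
Op 7: remove (0,2)
Op 8: place WB@(2,2)
Per-piece attacks for W:
  WB@(2,2): attacks (3,3) (4,4) (3,1) (4,0) (1,3) (0,4) (1,1) (0,0) [ray(-1,-1) blocked at (0,0)]
Union (8 distinct): (0,0) (0,4) (1,1) (1,3) (3,1) (3,3) (4,0) (4,4)

Answer: 8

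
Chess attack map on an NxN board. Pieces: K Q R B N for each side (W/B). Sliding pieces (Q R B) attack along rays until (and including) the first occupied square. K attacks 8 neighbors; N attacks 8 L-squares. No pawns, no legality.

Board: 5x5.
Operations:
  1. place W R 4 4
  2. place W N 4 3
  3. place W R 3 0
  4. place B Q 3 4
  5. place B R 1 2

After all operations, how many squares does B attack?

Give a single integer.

Op 1: place WR@(4,4)
Op 2: place WN@(4,3)
Op 3: place WR@(3,0)
Op 4: place BQ@(3,4)
Op 5: place BR@(1,2)
Per-piece attacks for B:
  BR@(1,2): attacks (1,3) (1,4) (1,1) (1,0) (2,2) (3,2) (4,2) (0,2)
  BQ@(3,4): attacks (3,3) (3,2) (3,1) (3,0) (4,4) (2,4) (1,4) (0,4) (4,3) (2,3) (1,2) [ray(0,-1) blocked at (3,0); ray(1,0) blocked at (4,4); ray(1,-1) blocked at (4,3); ray(-1,-1) blocked at (1,2)]
Union (17 distinct): (0,2) (0,4) (1,0) (1,1) (1,2) (1,3) (1,4) (2,2) (2,3) (2,4) (3,0) (3,1) (3,2) (3,3) (4,2) (4,3) (4,4)

Answer: 17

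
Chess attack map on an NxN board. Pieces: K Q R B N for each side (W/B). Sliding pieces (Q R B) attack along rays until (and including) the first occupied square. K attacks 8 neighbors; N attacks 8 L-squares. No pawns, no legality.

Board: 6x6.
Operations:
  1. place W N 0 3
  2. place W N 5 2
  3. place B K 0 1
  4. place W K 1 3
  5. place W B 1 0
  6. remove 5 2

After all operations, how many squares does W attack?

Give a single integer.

Answer: 15

Derivation:
Op 1: place WN@(0,3)
Op 2: place WN@(5,2)
Op 3: place BK@(0,1)
Op 4: place WK@(1,3)
Op 5: place WB@(1,0)
Op 6: remove (5,2)
Per-piece attacks for W:
  WN@(0,3): attacks (1,5) (2,4) (1,1) (2,2)
  WB@(1,0): attacks (2,1) (3,2) (4,3) (5,4) (0,1) [ray(-1,1) blocked at (0,1)]
  WK@(1,3): attacks (1,4) (1,2) (2,3) (0,3) (2,4) (2,2) (0,4) (0,2)
Union (15 distinct): (0,1) (0,2) (0,3) (0,4) (1,1) (1,2) (1,4) (1,5) (2,1) (2,2) (2,3) (2,4) (3,2) (4,3) (5,4)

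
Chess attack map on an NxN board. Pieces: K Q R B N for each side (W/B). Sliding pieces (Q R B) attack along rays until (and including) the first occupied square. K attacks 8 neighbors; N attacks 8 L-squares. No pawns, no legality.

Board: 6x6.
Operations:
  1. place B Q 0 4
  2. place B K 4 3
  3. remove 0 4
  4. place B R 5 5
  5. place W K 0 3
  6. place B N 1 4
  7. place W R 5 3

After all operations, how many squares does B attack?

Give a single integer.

Answer: 15

Derivation:
Op 1: place BQ@(0,4)
Op 2: place BK@(4,3)
Op 3: remove (0,4)
Op 4: place BR@(5,5)
Op 5: place WK@(0,3)
Op 6: place BN@(1,4)
Op 7: place WR@(5,3)
Per-piece attacks for B:
  BN@(1,4): attacks (3,5) (2,2) (3,3) (0,2)
  BK@(4,3): attacks (4,4) (4,2) (5,3) (3,3) (5,4) (5,2) (3,4) (3,2)
  BR@(5,5): attacks (5,4) (5,3) (4,5) (3,5) (2,5) (1,5) (0,5) [ray(0,-1) blocked at (5,3)]
Union (15 distinct): (0,2) (0,5) (1,5) (2,2) (2,5) (3,2) (3,3) (3,4) (3,5) (4,2) (4,4) (4,5) (5,2) (5,3) (5,4)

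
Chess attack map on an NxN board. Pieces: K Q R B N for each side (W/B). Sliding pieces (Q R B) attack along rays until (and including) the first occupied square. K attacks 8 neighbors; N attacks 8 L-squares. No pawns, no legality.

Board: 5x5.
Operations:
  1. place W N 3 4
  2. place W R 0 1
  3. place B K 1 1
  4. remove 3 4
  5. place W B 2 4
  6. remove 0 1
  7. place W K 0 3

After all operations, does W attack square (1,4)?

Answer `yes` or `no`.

Answer: yes

Derivation:
Op 1: place WN@(3,4)
Op 2: place WR@(0,1)
Op 3: place BK@(1,1)
Op 4: remove (3,4)
Op 5: place WB@(2,4)
Op 6: remove (0,1)
Op 7: place WK@(0,3)
Per-piece attacks for W:
  WK@(0,3): attacks (0,4) (0,2) (1,3) (1,4) (1,2)
  WB@(2,4): attacks (3,3) (4,2) (1,3) (0,2)
W attacks (1,4): yes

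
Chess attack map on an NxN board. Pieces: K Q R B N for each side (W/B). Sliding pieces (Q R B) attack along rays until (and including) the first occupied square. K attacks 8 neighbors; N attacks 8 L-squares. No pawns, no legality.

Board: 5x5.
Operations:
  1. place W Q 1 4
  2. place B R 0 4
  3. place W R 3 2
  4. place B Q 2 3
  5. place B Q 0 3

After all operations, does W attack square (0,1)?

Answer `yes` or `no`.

Answer: no

Derivation:
Op 1: place WQ@(1,4)
Op 2: place BR@(0,4)
Op 3: place WR@(3,2)
Op 4: place BQ@(2,3)
Op 5: place BQ@(0,3)
Per-piece attacks for W:
  WQ@(1,4): attacks (1,3) (1,2) (1,1) (1,0) (2,4) (3,4) (4,4) (0,4) (2,3) (0,3) [ray(-1,0) blocked at (0,4); ray(1,-1) blocked at (2,3); ray(-1,-1) blocked at (0,3)]
  WR@(3,2): attacks (3,3) (3,4) (3,1) (3,0) (4,2) (2,2) (1,2) (0,2)
W attacks (0,1): no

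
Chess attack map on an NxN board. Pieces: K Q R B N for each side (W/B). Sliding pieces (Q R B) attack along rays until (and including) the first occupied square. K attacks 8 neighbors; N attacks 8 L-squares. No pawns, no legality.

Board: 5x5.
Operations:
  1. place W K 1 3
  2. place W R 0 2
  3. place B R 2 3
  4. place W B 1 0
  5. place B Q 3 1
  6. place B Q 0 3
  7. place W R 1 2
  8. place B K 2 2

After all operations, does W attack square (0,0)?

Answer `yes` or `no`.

Op 1: place WK@(1,3)
Op 2: place WR@(0,2)
Op 3: place BR@(2,3)
Op 4: place WB@(1,0)
Op 5: place BQ@(3,1)
Op 6: place BQ@(0,3)
Op 7: place WR@(1,2)
Op 8: place BK@(2,2)
Per-piece attacks for W:
  WR@(0,2): attacks (0,3) (0,1) (0,0) (1,2) [ray(0,1) blocked at (0,3); ray(1,0) blocked at (1,2)]
  WB@(1,0): attacks (2,1) (3,2) (4,3) (0,1)
  WR@(1,2): attacks (1,3) (1,1) (1,0) (2,2) (0,2) [ray(0,1) blocked at (1,3); ray(0,-1) blocked at (1,0); ray(1,0) blocked at (2,2); ray(-1,0) blocked at (0,2)]
  WK@(1,3): attacks (1,4) (1,2) (2,3) (0,3) (2,4) (2,2) (0,4) (0,2)
W attacks (0,0): yes

Answer: yes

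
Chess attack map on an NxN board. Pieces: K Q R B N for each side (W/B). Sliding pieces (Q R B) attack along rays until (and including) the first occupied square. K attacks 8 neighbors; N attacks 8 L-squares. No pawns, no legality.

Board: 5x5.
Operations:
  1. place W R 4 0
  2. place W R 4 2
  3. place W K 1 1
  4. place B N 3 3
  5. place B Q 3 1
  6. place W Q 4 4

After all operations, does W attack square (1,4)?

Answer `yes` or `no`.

Op 1: place WR@(4,0)
Op 2: place WR@(4,2)
Op 3: place WK@(1,1)
Op 4: place BN@(3,3)
Op 5: place BQ@(3,1)
Op 6: place WQ@(4,4)
Per-piece attacks for W:
  WK@(1,1): attacks (1,2) (1,0) (2,1) (0,1) (2,2) (2,0) (0,2) (0,0)
  WR@(4,0): attacks (4,1) (4,2) (3,0) (2,0) (1,0) (0,0) [ray(0,1) blocked at (4,2)]
  WR@(4,2): attacks (4,3) (4,4) (4,1) (4,0) (3,2) (2,2) (1,2) (0,2) [ray(0,1) blocked at (4,4); ray(0,-1) blocked at (4,0)]
  WQ@(4,4): attacks (4,3) (4,2) (3,4) (2,4) (1,4) (0,4) (3,3) [ray(0,-1) blocked at (4,2); ray(-1,-1) blocked at (3,3)]
W attacks (1,4): yes

Answer: yes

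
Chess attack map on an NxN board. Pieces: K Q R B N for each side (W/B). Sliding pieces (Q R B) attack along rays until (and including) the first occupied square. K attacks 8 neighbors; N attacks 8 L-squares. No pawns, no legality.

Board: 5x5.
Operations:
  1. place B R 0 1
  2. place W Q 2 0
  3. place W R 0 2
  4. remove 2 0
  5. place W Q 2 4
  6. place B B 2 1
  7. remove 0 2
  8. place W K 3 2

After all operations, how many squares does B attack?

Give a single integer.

Op 1: place BR@(0,1)
Op 2: place WQ@(2,0)
Op 3: place WR@(0,2)
Op 4: remove (2,0)
Op 5: place WQ@(2,4)
Op 6: place BB@(2,1)
Op 7: remove (0,2)
Op 8: place WK@(3,2)
Per-piece attacks for B:
  BR@(0,1): attacks (0,2) (0,3) (0,4) (0,0) (1,1) (2,1) [ray(1,0) blocked at (2,1)]
  BB@(2,1): attacks (3,2) (3,0) (1,2) (0,3) (1,0) [ray(1,1) blocked at (3,2)]
Union (10 distinct): (0,0) (0,2) (0,3) (0,4) (1,0) (1,1) (1,2) (2,1) (3,0) (3,2)

Answer: 10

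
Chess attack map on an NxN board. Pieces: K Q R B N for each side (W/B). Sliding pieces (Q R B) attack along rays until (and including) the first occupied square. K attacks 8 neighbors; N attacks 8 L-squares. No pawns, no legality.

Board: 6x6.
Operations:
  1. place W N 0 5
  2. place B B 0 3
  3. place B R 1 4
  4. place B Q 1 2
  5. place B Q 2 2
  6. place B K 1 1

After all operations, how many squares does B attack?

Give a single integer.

Op 1: place WN@(0,5)
Op 2: place BB@(0,3)
Op 3: place BR@(1,4)
Op 4: place BQ@(1,2)
Op 5: place BQ@(2,2)
Op 6: place BK@(1,1)
Per-piece attacks for B:
  BB@(0,3): attacks (1,4) (1,2) [ray(1,1) blocked at (1,4); ray(1,-1) blocked at (1,2)]
  BK@(1,1): attacks (1,2) (1,0) (2,1) (0,1) (2,2) (2,0) (0,2) (0,0)
  BQ@(1,2): attacks (1,3) (1,4) (1,1) (2,2) (0,2) (2,3) (3,4) (4,5) (2,1) (3,0) (0,3) (0,1) [ray(0,1) blocked at (1,4); ray(0,-1) blocked at (1,1); ray(1,0) blocked at (2,2); ray(-1,1) blocked at (0,3)]
  BR@(1,4): attacks (1,5) (1,3) (1,2) (2,4) (3,4) (4,4) (5,4) (0,4) [ray(0,-1) blocked at (1,2)]
  BQ@(2,2): attacks (2,3) (2,4) (2,5) (2,1) (2,0) (3,2) (4,2) (5,2) (1,2) (3,3) (4,4) (5,5) (3,1) (4,0) (1,3) (0,4) (1,1) [ray(-1,0) blocked at (1,2); ray(-1,-1) blocked at (1,1)]
Union (29 distinct): (0,0) (0,1) (0,2) (0,3) (0,4) (1,0) (1,1) (1,2) (1,3) (1,4) (1,5) (2,0) (2,1) (2,2) (2,3) (2,4) (2,5) (3,0) (3,1) (3,2) (3,3) (3,4) (4,0) (4,2) (4,4) (4,5) (5,2) (5,4) (5,5)

Answer: 29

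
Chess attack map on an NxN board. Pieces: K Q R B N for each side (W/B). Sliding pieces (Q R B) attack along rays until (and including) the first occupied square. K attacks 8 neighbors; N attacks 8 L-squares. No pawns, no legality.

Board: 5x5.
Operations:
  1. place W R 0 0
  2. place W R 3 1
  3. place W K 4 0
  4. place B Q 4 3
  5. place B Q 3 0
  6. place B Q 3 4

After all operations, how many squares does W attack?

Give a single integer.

Answer: 14

Derivation:
Op 1: place WR@(0,0)
Op 2: place WR@(3,1)
Op 3: place WK@(4,0)
Op 4: place BQ@(4,3)
Op 5: place BQ@(3,0)
Op 6: place BQ@(3,4)
Per-piece attacks for W:
  WR@(0,0): attacks (0,1) (0,2) (0,3) (0,4) (1,0) (2,0) (3,0) [ray(1,0) blocked at (3,0)]
  WR@(3,1): attacks (3,2) (3,3) (3,4) (3,0) (4,1) (2,1) (1,1) (0,1) [ray(0,1) blocked at (3,4); ray(0,-1) blocked at (3,0)]
  WK@(4,0): attacks (4,1) (3,0) (3,1)
Union (14 distinct): (0,1) (0,2) (0,3) (0,4) (1,0) (1,1) (2,0) (2,1) (3,0) (3,1) (3,2) (3,3) (3,4) (4,1)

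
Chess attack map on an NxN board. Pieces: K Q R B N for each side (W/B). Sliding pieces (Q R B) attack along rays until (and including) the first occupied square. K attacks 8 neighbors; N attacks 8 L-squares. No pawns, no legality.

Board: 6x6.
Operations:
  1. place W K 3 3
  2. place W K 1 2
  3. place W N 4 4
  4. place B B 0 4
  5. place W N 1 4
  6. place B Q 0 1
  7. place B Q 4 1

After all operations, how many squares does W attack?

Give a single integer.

Op 1: place WK@(3,3)
Op 2: place WK@(1,2)
Op 3: place WN@(4,4)
Op 4: place BB@(0,4)
Op 5: place WN@(1,4)
Op 6: place BQ@(0,1)
Op 7: place BQ@(4,1)
Per-piece attacks for W:
  WK@(1,2): attacks (1,3) (1,1) (2,2) (0,2) (2,3) (2,1) (0,3) (0,1)
  WN@(1,4): attacks (3,5) (2,2) (3,3) (0,2)
  WK@(3,3): attacks (3,4) (3,2) (4,3) (2,3) (4,4) (4,2) (2,4) (2,2)
  WN@(4,4): attacks (2,5) (5,2) (3,2) (2,3)
Union (18 distinct): (0,1) (0,2) (0,3) (1,1) (1,3) (2,1) (2,2) (2,3) (2,4) (2,5) (3,2) (3,3) (3,4) (3,5) (4,2) (4,3) (4,4) (5,2)

Answer: 18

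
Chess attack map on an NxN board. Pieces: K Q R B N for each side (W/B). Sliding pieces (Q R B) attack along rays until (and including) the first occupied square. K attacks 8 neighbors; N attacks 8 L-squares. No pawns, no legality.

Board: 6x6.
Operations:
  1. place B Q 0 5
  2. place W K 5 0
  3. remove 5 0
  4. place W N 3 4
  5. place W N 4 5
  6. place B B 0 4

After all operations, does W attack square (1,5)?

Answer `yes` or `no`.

Op 1: place BQ@(0,5)
Op 2: place WK@(5,0)
Op 3: remove (5,0)
Op 4: place WN@(3,4)
Op 5: place WN@(4,5)
Op 6: place BB@(0,4)
Per-piece attacks for W:
  WN@(3,4): attacks (5,5) (1,5) (4,2) (5,3) (2,2) (1,3)
  WN@(4,5): attacks (5,3) (3,3) (2,4)
W attacks (1,5): yes

Answer: yes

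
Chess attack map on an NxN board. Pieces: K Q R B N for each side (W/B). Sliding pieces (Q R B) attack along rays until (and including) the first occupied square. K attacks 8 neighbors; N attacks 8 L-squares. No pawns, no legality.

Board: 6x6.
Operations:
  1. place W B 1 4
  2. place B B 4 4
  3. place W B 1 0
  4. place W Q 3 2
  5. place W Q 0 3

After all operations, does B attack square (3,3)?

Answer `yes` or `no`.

Op 1: place WB@(1,4)
Op 2: place BB@(4,4)
Op 3: place WB@(1,0)
Op 4: place WQ@(3,2)
Op 5: place WQ@(0,3)
Per-piece attacks for B:
  BB@(4,4): attacks (5,5) (5,3) (3,5) (3,3) (2,2) (1,1) (0,0)
B attacks (3,3): yes

Answer: yes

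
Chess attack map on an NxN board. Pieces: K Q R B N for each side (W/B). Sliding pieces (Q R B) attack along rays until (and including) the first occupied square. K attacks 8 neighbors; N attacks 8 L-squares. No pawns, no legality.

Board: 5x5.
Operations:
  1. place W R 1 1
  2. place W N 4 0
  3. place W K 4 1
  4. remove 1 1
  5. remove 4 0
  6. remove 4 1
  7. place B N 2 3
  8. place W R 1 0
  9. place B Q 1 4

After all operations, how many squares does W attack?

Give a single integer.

Answer: 8

Derivation:
Op 1: place WR@(1,1)
Op 2: place WN@(4,0)
Op 3: place WK@(4,1)
Op 4: remove (1,1)
Op 5: remove (4,0)
Op 6: remove (4,1)
Op 7: place BN@(2,3)
Op 8: place WR@(1,0)
Op 9: place BQ@(1,4)
Per-piece attacks for W:
  WR@(1,0): attacks (1,1) (1,2) (1,3) (1,4) (2,0) (3,0) (4,0) (0,0) [ray(0,1) blocked at (1,4)]
Union (8 distinct): (0,0) (1,1) (1,2) (1,3) (1,4) (2,0) (3,0) (4,0)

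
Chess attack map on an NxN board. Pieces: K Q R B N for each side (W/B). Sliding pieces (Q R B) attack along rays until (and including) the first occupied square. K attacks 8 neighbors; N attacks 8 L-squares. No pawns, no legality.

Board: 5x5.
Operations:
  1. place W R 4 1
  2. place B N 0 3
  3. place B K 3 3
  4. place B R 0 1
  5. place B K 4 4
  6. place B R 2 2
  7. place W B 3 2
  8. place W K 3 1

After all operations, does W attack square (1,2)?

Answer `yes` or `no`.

Op 1: place WR@(4,1)
Op 2: place BN@(0,3)
Op 3: place BK@(3,3)
Op 4: place BR@(0,1)
Op 5: place BK@(4,4)
Op 6: place BR@(2,2)
Op 7: place WB@(3,2)
Op 8: place WK@(3,1)
Per-piece attacks for W:
  WK@(3,1): attacks (3,2) (3,0) (4,1) (2,1) (4,2) (4,0) (2,2) (2,0)
  WB@(3,2): attacks (4,3) (4,1) (2,3) (1,4) (2,1) (1,0) [ray(1,-1) blocked at (4,1)]
  WR@(4,1): attacks (4,2) (4,3) (4,4) (4,0) (3,1) [ray(0,1) blocked at (4,4); ray(-1,0) blocked at (3,1)]
W attacks (1,2): no

Answer: no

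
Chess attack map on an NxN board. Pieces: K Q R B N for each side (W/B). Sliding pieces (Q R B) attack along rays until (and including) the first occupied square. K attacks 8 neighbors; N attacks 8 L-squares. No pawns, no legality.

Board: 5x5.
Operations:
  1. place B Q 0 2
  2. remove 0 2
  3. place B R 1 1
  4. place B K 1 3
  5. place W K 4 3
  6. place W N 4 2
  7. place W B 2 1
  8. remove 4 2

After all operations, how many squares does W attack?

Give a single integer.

Answer: 10

Derivation:
Op 1: place BQ@(0,2)
Op 2: remove (0,2)
Op 3: place BR@(1,1)
Op 4: place BK@(1,3)
Op 5: place WK@(4,3)
Op 6: place WN@(4,2)
Op 7: place WB@(2,1)
Op 8: remove (4,2)
Per-piece attacks for W:
  WB@(2,1): attacks (3,2) (4,3) (3,0) (1,2) (0,3) (1,0) [ray(1,1) blocked at (4,3)]
  WK@(4,3): attacks (4,4) (4,2) (3,3) (3,4) (3,2)
Union (10 distinct): (0,3) (1,0) (1,2) (3,0) (3,2) (3,3) (3,4) (4,2) (4,3) (4,4)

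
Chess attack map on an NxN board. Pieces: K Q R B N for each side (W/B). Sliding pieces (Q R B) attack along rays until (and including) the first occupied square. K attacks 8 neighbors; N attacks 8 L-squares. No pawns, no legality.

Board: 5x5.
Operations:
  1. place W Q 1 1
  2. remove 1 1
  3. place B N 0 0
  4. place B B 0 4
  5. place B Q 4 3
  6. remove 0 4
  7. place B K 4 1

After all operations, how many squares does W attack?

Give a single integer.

Op 1: place WQ@(1,1)
Op 2: remove (1,1)
Op 3: place BN@(0,0)
Op 4: place BB@(0,4)
Op 5: place BQ@(4,3)
Op 6: remove (0,4)
Op 7: place BK@(4,1)
Per-piece attacks for W:
Union (0 distinct): (none)

Answer: 0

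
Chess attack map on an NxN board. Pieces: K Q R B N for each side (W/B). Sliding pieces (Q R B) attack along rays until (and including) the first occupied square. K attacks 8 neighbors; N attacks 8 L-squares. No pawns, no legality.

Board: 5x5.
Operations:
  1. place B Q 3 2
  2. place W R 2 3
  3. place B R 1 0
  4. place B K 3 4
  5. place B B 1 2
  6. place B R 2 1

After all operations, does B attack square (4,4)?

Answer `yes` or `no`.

Answer: yes

Derivation:
Op 1: place BQ@(3,2)
Op 2: place WR@(2,3)
Op 3: place BR@(1,0)
Op 4: place BK@(3,4)
Op 5: place BB@(1,2)
Op 6: place BR@(2,1)
Per-piece attacks for B:
  BR@(1,0): attacks (1,1) (1,2) (2,0) (3,0) (4,0) (0,0) [ray(0,1) blocked at (1,2)]
  BB@(1,2): attacks (2,3) (2,1) (0,3) (0,1) [ray(1,1) blocked at (2,3); ray(1,-1) blocked at (2,1)]
  BR@(2,1): attacks (2,2) (2,3) (2,0) (3,1) (4,1) (1,1) (0,1) [ray(0,1) blocked at (2,3)]
  BQ@(3,2): attacks (3,3) (3,4) (3,1) (3,0) (4,2) (2,2) (1,2) (4,3) (4,1) (2,3) (2,1) [ray(0,1) blocked at (3,4); ray(-1,0) blocked at (1,2); ray(-1,1) blocked at (2,3); ray(-1,-1) blocked at (2,1)]
  BK@(3,4): attacks (3,3) (4,4) (2,4) (4,3) (2,3)
B attacks (4,4): yes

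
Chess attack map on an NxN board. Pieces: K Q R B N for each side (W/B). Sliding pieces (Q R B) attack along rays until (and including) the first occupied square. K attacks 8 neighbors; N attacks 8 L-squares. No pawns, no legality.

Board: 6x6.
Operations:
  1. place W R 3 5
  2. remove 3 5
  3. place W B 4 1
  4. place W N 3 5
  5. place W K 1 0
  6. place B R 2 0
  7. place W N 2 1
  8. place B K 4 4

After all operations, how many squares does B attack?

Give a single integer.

Answer: 13

Derivation:
Op 1: place WR@(3,5)
Op 2: remove (3,5)
Op 3: place WB@(4,1)
Op 4: place WN@(3,5)
Op 5: place WK@(1,0)
Op 6: place BR@(2,0)
Op 7: place WN@(2,1)
Op 8: place BK@(4,4)
Per-piece attacks for B:
  BR@(2,0): attacks (2,1) (3,0) (4,0) (5,0) (1,0) [ray(0,1) blocked at (2,1); ray(-1,0) blocked at (1,0)]
  BK@(4,4): attacks (4,5) (4,3) (5,4) (3,4) (5,5) (5,3) (3,5) (3,3)
Union (13 distinct): (1,0) (2,1) (3,0) (3,3) (3,4) (3,5) (4,0) (4,3) (4,5) (5,0) (5,3) (5,4) (5,5)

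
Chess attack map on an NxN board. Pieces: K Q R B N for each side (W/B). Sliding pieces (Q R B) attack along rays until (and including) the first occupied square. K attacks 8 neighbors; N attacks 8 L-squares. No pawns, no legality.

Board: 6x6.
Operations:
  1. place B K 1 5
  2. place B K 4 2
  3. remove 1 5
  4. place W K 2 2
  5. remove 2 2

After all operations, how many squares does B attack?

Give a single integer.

Op 1: place BK@(1,5)
Op 2: place BK@(4,2)
Op 3: remove (1,5)
Op 4: place WK@(2,2)
Op 5: remove (2,2)
Per-piece attacks for B:
  BK@(4,2): attacks (4,3) (4,1) (5,2) (3,2) (5,3) (5,1) (3,3) (3,1)
Union (8 distinct): (3,1) (3,2) (3,3) (4,1) (4,3) (5,1) (5,2) (5,3)

Answer: 8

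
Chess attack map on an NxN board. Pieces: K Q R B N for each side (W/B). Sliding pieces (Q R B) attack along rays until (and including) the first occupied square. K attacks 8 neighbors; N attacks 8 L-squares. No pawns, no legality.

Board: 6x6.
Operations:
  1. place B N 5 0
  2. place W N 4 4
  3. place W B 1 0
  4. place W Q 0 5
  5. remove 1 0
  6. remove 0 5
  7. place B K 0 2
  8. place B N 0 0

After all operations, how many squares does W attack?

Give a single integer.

Op 1: place BN@(5,0)
Op 2: place WN@(4,4)
Op 3: place WB@(1,0)
Op 4: place WQ@(0,5)
Op 5: remove (1,0)
Op 6: remove (0,5)
Op 7: place BK@(0,2)
Op 8: place BN@(0,0)
Per-piece attacks for W:
  WN@(4,4): attacks (2,5) (5,2) (3,2) (2,3)
Union (4 distinct): (2,3) (2,5) (3,2) (5,2)

Answer: 4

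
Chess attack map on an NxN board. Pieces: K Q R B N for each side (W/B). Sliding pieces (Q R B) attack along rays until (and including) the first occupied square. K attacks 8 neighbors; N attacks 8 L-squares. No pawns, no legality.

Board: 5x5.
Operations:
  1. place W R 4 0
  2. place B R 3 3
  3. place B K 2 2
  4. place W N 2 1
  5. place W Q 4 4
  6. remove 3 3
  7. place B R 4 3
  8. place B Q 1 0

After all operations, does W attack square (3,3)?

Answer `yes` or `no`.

Answer: yes

Derivation:
Op 1: place WR@(4,0)
Op 2: place BR@(3,3)
Op 3: place BK@(2,2)
Op 4: place WN@(2,1)
Op 5: place WQ@(4,4)
Op 6: remove (3,3)
Op 7: place BR@(4,3)
Op 8: place BQ@(1,0)
Per-piece attacks for W:
  WN@(2,1): attacks (3,3) (4,2) (1,3) (0,2) (4,0) (0,0)
  WR@(4,0): attacks (4,1) (4,2) (4,3) (3,0) (2,0) (1,0) [ray(0,1) blocked at (4,3); ray(-1,0) blocked at (1,0)]
  WQ@(4,4): attacks (4,3) (3,4) (2,4) (1,4) (0,4) (3,3) (2,2) [ray(0,-1) blocked at (4,3); ray(-1,-1) blocked at (2,2)]
W attacks (3,3): yes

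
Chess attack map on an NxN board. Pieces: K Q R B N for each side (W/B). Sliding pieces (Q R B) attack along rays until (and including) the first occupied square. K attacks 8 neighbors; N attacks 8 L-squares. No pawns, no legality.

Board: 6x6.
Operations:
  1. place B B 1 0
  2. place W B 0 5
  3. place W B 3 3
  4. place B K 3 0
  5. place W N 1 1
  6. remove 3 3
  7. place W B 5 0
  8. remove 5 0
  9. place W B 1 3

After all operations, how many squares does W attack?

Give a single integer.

Op 1: place BB@(1,0)
Op 2: place WB@(0,5)
Op 3: place WB@(3,3)
Op 4: place BK@(3,0)
Op 5: place WN@(1,1)
Op 6: remove (3,3)
Op 7: place WB@(5,0)
Op 8: remove (5,0)
Op 9: place WB@(1,3)
Per-piece attacks for W:
  WB@(0,5): attacks (1,4) (2,3) (3,2) (4,1) (5,0)
  WN@(1,1): attacks (2,3) (3,2) (0,3) (3,0)
  WB@(1,3): attacks (2,4) (3,5) (2,2) (3,1) (4,0) (0,4) (0,2)
Union (14 distinct): (0,2) (0,3) (0,4) (1,4) (2,2) (2,3) (2,4) (3,0) (3,1) (3,2) (3,5) (4,0) (4,1) (5,0)

Answer: 14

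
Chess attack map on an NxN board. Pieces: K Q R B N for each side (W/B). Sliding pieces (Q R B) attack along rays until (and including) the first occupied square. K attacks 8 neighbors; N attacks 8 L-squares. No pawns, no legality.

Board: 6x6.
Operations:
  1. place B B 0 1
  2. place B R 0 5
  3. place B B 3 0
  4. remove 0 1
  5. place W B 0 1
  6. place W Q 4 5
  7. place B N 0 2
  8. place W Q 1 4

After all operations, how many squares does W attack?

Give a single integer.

Answer: 24

Derivation:
Op 1: place BB@(0,1)
Op 2: place BR@(0,5)
Op 3: place BB@(3,0)
Op 4: remove (0,1)
Op 5: place WB@(0,1)
Op 6: place WQ@(4,5)
Op 7: place BN@(0,2)
Op 8: place WQ@(1,4)
Per-piece attacks for W:
  WB@(0,1): attacks (1,2) (2,3) (3,4) (4,5) (1,0) [ray(1,1) blocked at (4,5)]
  WQ@(1,4): attacks (1,5) (1,3) (1,2) (1,1) (1,0) (2,4) (3,4) (4,4) (5,4) (0,4) (2,5) (2,3) (3,2) (4,1) (5,0) (0,5) (0,3) [ray(-1,1) blocked at (0,5)]
  WQ@(4,5): attacks (4,4) (4,3) (4,2) (4,1) (4,0) (5,5) (3,5) (2,5) (1,5) (0,5) (5,4) (3,4) (2,3) (1,2) (0,1) [ray(-1,0) blocked at (0,5); ray(-1,-1) blocked at (0,1)]
Union (24 distinct): (0,1) (0,3) (0,4) (0,5) (1,0) (1,1) (1,2) (1,3) (1,5) (2,3) (2,4) (2,5) (3,2) (3,4) (3,5) (4,0) (4,1) (4,2) (4,3) (4,4) (4,5) (5,0) (5,4) (5,5)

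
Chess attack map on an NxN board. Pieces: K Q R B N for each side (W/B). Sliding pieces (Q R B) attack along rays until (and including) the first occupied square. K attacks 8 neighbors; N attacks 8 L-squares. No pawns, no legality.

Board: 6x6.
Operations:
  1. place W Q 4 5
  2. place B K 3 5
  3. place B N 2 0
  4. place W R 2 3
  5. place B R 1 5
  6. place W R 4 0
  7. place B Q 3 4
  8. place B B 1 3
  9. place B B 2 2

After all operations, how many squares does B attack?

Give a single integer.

Answer: 27

Derivation:
Op 1: place WQ@(4,5)
Op 2: place BK@(3,5)
Op 3: place BN@(2,0)
Op 4: place WR@(2,3)
Op 5: place BR@(1,5)
Op 6: place WR@(4,0)
Op 7: place BQ@(3,4)
Op 8: place BB@(1,3)
Op 9: place BB@(2,2)
Per-piece attacks for B:
  BB@(1,3): attacks (2,4) (3,5) (2,2) (0,4) (0,2) [ray(1,1) blocked at (3,5); ray(1,-1) blocked at (2,2)]
  BR@(1,5): attacks (1,4) (1,3) (2,5) (3,5) (0,5) [ray(0,-1) blocked at (1,3); ray(1,0) blocked at (3,5)]
  BN@(2,0): attacks (3,2) (4,1) (1,2) (0,1)
  BB@(2,2): attacks (3,3) (4,4) (5,5) (3,1) (4,0) (1,3) (1,1) (0,0) [ray(1,-1) blocked at (4,0); ray(-1,1) blocked at (1,3)]
  BQ@(3,4): attacks (3,5) (3,3) (3,2) (3,1) (3,0) (4,4) (5,4) (2,4) (1,4) (0,4) (4,5) (4,3) (5,2) (2,5) (2,3) [ray(0,1) blocked at (3,5); ray(1,1) blocked at (4,5); ray(-1,-1) blocked at (2,3)]
  BK@(3,5): attacks (3,4) (4,5) (2,5) (4,4) (2,4)
Union (27 distinct): (0,0) (0,1) (0,2) (0,4) (0,5) (1,1) (1,2) (1,3) (1,4) (2,2) (2,3) (2,4) (2,5) (3,0) (3,1) (3,2) (3,3) (3,4) (3,5) (4,0) (4,1) (4,3) (4,4) (4,5) (5,2) (5,4) (5,5)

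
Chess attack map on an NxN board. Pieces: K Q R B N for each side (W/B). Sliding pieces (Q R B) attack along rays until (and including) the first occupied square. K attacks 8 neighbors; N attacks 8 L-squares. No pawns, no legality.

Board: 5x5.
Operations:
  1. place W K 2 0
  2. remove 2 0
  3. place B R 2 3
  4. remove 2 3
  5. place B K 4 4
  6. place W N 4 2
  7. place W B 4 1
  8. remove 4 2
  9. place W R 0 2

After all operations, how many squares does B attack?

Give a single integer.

Answer: 3

Derivation:
Op 1: place WK@(2,0)
Op 2: remove (2,0)
Op 3: place BR@(2,3)
Op 4: remove (2,3)
Op 5: place BK@(4,4)
Op 6: place WN@(4,2)
Op 7: place WB@(4,1)
Op 8: remove (4,2)
Op 9: place WR@(0,2)
Per-piece attacks for B:
  BK@(4,4): attacks (4,3) (3,4) (3,3)
Union (3 distinct): (3,3) (3,4) (4,3)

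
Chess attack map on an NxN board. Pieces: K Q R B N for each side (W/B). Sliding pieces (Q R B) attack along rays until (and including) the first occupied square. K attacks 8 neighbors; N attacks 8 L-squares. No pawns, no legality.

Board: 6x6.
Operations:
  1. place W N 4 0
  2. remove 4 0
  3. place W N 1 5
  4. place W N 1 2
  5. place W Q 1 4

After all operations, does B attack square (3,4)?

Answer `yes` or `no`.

Op 1: place WN@(4,0)
Op 2: remove (4,0)
Op 3: place WN@(1,5)
Op 4: place WN@(1,2)
Op 5: place WQ@(1,4)
Per-piece attacks for B:
B attacks (3,4): no

Answer: no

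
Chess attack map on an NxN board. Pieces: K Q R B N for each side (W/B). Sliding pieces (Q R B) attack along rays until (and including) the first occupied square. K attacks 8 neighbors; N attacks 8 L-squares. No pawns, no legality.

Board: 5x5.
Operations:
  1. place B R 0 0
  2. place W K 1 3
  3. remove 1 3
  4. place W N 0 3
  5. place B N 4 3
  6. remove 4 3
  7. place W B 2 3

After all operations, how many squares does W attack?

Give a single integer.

Answer: 9

Derivation:
Op 1: place BR@(0,0)
Op 2: place WK@(1,3)
Op 3: remove (1,3)
Op 4: place WN@(0,3)
Op 5: place BN@(4,3)
Op 6: remove (4,3)
Op 7: place WB@(2,3)
Per-piece attacks for W:
  WN@(0,3): attacks (2,4) (1,1) (2,2)
  WB@(2,3): attacks (3,4) (3,2) (4,1) (1,4) (1,2) (0,1)
Union (9 distinct): (0,1) (1,1) (1,2) (1,4) (2,2) (2,4) (3,2) (3,4) (4,1)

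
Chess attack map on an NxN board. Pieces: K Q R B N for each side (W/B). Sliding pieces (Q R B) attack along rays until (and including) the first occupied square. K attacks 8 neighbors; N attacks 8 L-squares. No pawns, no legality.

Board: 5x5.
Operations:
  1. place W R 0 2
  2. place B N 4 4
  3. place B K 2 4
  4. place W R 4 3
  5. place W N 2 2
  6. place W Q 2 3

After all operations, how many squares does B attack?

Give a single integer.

Op 1: place WR@(0,2)
Op 2: place BN@(4,4)
Op 3: place BK@(2,4)
Op 4: place WR@(4,3)
Op 5: place WN@(2,2)
Op 6: place WQ@(2,3)
Per-piece attacks for B:
  BK@(2,4): attacks (2,3) (3,4) (1,4) (3,3) (1,3)
  BN@(4,4): attacks (3,2) (2,3)
Union (6 distinct): (1,3) (1,4) (2,3) (3,2) (3,3) (3,4)

Answer: 6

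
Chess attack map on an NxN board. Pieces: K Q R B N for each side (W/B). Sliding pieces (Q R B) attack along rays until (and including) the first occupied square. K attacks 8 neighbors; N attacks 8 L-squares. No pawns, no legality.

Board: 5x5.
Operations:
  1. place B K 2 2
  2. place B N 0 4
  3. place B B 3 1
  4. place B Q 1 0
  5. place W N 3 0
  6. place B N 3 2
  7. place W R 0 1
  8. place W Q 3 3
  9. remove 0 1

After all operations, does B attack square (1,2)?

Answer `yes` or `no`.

Answer: yes

Derivation:
Op 1: place BK@(2,2)
Op 2: place BN@(0,4)
Op 3: place BB@(3,1)
Op 4: place BQ@(1,0)
Op 5: place WN@(3,0)
Op 6: place BN@(3,2)
Op 7: place WR@(0,1)
Op 8: place WQ@(3,3)
Op 9: remove (0,1)
Per-piece attacks for B:
  BN@(0,4): attacks (1,2) (2,3)
  BQ@(1,0): attacks (1,1) (1,2) (1,3) (1,4) (2,0) (3,0) (0,0) (2,1) (3,2) (0,1) [ray(1,0) blocked at (3,0); ray(1,1) blocked at (3,2)]
  BK@(2,2): attacks (2,3) (2,1) (3,2) (1,2) (3,3) (3,1) (1,3) (1,1)
  BB@(3,1): attacks (4,2) (4,0) (2,2) (2,0) [ray(-1,1) blocked at (2,2)]
  BN@(3,2): attacks (4,4) (2,4) (1,3) (4,0) (2,0) (1,1)
B attacks (1,2): yes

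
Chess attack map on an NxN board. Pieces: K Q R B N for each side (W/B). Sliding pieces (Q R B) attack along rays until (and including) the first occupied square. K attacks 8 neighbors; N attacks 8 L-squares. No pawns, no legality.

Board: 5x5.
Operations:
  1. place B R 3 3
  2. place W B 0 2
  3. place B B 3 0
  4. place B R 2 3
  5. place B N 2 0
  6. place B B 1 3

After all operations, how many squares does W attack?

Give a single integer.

Op 1: place BR@(3,3)
Op 2: place WB@(0,2)
Op 3: place BB@(3,0)
Op 4: place BR@(2,3)
Op 5: place BN@(2,0)
Op 6: place BB@(1,3)
Per-piece attacks for W:
  WB@(0,2): attacks (1,3) (1,1) (2,0) [ray(1,1) blocked at (1,3); ray(1,-1) blocked at (2,0)]
Union (3 distinct): (1,1) (1,3) (2,0)

Answer: 3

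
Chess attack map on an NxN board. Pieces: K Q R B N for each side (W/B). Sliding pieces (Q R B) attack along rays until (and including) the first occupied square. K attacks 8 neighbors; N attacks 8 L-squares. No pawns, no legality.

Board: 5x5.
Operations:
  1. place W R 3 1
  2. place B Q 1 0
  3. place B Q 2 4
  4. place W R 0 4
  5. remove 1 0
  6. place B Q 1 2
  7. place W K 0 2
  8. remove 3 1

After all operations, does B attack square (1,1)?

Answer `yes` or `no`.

Op 1: place WR@(3,1)
Op 2: place BQ@(1,0)
Op 3: place BQ@(2,4)
Op 4: place WR@(0,4)
Op 5: remove (1,0)
Op 6: place BQ@(1,2)
Op 7: place WK@(0,2)
Op 8: remove (3,1)
Per-piece attacks for B:
  BQ@(1,2): attacks (1,3) (1,4) (1,1) (1,0) (2,2) (3,2) (4,2) (0,2) (2,3) (3,4) (2,1) (3,0) (0,3) (0,1) [ray(-1,0) blocked at (0,2)]
  BQ@(2,4): attacks (2,3) (2,2) (2,1) (2,0) (3,4) (4,4) (1,4) (0,4) (3,3) (4,2) (1,3) (0,2) [ray(-1,0) blocked at (0,4); ray(-1,-1) blocked at (0,2)]
B attacks (1,1): yes

Answer: yes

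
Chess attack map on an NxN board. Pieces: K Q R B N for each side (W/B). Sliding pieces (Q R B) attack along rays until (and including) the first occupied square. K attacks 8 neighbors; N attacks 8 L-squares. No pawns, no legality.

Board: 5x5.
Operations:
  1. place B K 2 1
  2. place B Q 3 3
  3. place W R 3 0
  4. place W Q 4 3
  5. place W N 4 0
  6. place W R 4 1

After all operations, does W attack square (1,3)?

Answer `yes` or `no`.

Op 1: place BK@(2,1)
Op 2: place BQ@(3,3)
Op 3: place WR@(3,0)
Op 4: place WQ@(4,3)
Op 5: place WN@(4,0)
Op 6: place WR@(4,1)
Per-piece attacks for W:
  WR@(3,0): attacks (3,1) (3,2) (3,3) (4,0) (2,0) (1,0) (0,0) [ray(0,1) blocked at (3,3); ray(1,0) blocked at (4,0)]
  WN@(4,0): attacks (3,2) (2,1)
  WR@(4,1): attacks (4,2) (4,3) (4,0) (3,1) (2,1) [ray(0,1) blocked at (4,3); ray(0,-1) blocked at (4,0); ray(-1,0) blocked at (2,1)]
  WQ@(4,3): attacks (4,4) (4,2) (4,1) (3,3) (3,4) (3,2) (2,1) [ray(0,-1) blocked at (4,1); ray(-1,0) blocked at (3,3); ray(-1,-1) blocked at (2,1)]
W attacks (1,3): no

Answer: no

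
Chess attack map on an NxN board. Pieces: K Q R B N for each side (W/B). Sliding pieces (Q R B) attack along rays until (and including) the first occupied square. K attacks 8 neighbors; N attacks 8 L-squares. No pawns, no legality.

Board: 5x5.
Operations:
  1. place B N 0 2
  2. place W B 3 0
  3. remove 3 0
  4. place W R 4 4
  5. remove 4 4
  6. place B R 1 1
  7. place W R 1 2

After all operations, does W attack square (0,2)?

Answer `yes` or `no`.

Answer: yes

Derivation:
Op 1: place BN@(0,2)
Op 2: place WB@(3,0)
Op 3: remove (3,0)
Op 4: place WR@(4,4)
Op 5: remove (4,4)
Op 6: place BR@(1,1)
Op 7: place WR@(1,2)
Per-piece attacks for W:
  WR@(1,2): attacks (1,3) (1,4) (1,1) (2,2) (3,2) (4,2) (0,2) [ray(0,-1) blocked at (1,1); ray(-1,0) blocked at (0,2)]
W attacks (0,2): yes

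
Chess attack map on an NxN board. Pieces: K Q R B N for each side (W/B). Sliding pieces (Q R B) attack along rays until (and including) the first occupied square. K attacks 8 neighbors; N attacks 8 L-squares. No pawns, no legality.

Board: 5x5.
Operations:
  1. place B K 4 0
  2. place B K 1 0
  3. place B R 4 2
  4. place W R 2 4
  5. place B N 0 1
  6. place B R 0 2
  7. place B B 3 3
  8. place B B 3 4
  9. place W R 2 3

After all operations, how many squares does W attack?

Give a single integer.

Answer: 11

Derivation:
Op 1: place BK@(4,0)
Op 2: place BK@(1,0)
Op 3: place BR@(4,2)
Op 4: place WR@(2,4)
Op 5: place BN@(0,1)
Op 6: place BR@(0,2)
Op 7: place BB@(3,3)
Op 8: place BB@(3,4)
Op 9: place WR@(2,3)
Per-piece attacks for W:
  WR@(2,3): attacks (2,4) (2,2) (2,1) (2,0) (3,3) (1,3) (0,3) [ray(0,1) blocked at (2,4); ray(1,0) blocked at (3,3)]
  WR@(2,4): attacks (2,3) (3,4) (1,4) (0,4) [ray(0,-1) blocked at (2,3); ray(1,0) blocked at (3,4)]
Union (11 distinct): (0,3) (0,4) (1,3) (1,4) (2,0) (2,1) (2,2) (2,3) (2,4) (3,3) (3,4)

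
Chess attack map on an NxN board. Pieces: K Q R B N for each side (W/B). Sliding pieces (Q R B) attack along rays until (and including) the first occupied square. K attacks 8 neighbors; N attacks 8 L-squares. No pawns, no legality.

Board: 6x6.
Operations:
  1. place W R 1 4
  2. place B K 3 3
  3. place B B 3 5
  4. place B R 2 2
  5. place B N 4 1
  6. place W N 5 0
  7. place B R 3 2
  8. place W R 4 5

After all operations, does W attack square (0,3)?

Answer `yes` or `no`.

Answer: no

Derivation:
Op 1: place WR@(1,4)
Op 2: place BK@(3,3)
Op 3: place BB@(3,5)
Op 4: place BR@(2,2)
Op 5: place BN@(4,1)
Op 6: place WN@(5,0)
Op 7: place BR@(3,2)
Op 8: place WR@(4,5)
Per-piece attacks for W:
  WR@(1,4): attacks (1,5) (1,3) (1,2) (1,1) (1,0) (2,4) (3,4) (4,4) (5,4) (0,4)
  WR@(4,5): attacks (4,4) (4,3) (4,2) (4,1) (5,5) (3,5) [ray(0,-1) blocked at (4,1); ray(-1,0) blocked at (3,5)]
  WN@(5,0): attacks (4,2) (3,1)
W attacks (0,3): no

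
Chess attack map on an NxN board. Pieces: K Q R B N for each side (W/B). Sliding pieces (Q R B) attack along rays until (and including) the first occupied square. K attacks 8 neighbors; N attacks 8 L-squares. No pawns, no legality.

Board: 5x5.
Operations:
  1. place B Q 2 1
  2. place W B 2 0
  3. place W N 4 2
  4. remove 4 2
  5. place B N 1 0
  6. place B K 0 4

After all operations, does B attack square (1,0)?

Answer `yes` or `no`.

Answer: yes

Derivation:
Op 1: place BQ@(2,1)
Op 2: place WB@(2,0)
Op 3: place WN@(4,2)
Op 4: remove (4,2)
Op 5: place BN@(1,0)
Op 6: place BK@(0,4)
Per-piece attacks for B:
  BK@(0,4): attacks (0,3) (1,4) (1,3)
  BN@(1,0): attacks (2,2) (3,1) (0,2)
  BQ@(2,1): attacks (2,2) (2,3) (2,4) (2,0) (3,1) (4,1) (1,1) (0,1) (3,2) (4,3) (3,0) (1,2) (0,3) (1,0) [ray(0,-1) blocked at (2,0); ray(-1,-1) blocked at (1,0)]
B attacks (1,0): yes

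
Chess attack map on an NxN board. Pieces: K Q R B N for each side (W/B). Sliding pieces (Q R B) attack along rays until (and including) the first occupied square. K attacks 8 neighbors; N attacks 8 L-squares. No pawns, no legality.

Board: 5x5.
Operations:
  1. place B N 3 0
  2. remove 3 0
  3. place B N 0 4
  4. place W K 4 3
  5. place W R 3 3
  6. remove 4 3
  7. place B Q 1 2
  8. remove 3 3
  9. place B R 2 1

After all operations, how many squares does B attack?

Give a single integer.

Answer: 18

Derivation:
Op 1: place BN@(3,0)
Op 2: remove (3,0)
Op 3: place BN@(0,4)
Op 4: place WK@(4,3)
Op 5: place WR@(3,3)
Op 6: remove (4,3)
Op 7: place BQ@(1,2)
Op 8: remove (3,3)
Op 9: place BR@(2,1)
Per-piece attacks for B:
  BN@(0,4): attacks (1,2) (2,3)
  BQ@(1,2): attacks (1,3) (1,4) (1,1) (1,0) (2,2) (3,2) (4,2) (0,2) (2,3) (3,4) (2,1) (0,3) (0,1) [ray(1,-1) blocked at (2,1)]
  BR@(2,1): attacks (2,2) (2,3) (2,4) (2,0) (3,1) (4,1) (1,1) (0,1)
Union (18 distinct): (0,1) (0,2) (0,3) (1,0) (1,1) (1,2) (1,3) (1,4) (2,0) (2,1) (2,2) (2,3) (2,4) (3,1) (3,2) (3,4) (4,1) (4,2)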